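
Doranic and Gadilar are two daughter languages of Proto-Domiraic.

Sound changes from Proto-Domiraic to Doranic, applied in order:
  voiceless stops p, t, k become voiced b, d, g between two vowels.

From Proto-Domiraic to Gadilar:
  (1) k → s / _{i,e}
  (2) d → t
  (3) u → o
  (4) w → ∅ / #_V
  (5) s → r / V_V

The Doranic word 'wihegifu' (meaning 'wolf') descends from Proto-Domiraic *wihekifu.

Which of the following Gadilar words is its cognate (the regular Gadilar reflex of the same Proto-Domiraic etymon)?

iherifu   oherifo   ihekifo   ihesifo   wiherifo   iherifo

iherifo

Gadilar: start from *wihekifu.
  rule 1 (palatalisation): wihekifu → wihesifu
  rule 2: no change — wihesifu
  rule 3 (vowel merger): wihesifu → wihesifo
  rule 4 (glide loss): wihesifo → ihesifo
  rule 5 (rhotacism): ihesifo → iherifo
  ⇒ Gadilar iherifo
Among the options, 'iherifo' alone shows every Gadilar change applied in order.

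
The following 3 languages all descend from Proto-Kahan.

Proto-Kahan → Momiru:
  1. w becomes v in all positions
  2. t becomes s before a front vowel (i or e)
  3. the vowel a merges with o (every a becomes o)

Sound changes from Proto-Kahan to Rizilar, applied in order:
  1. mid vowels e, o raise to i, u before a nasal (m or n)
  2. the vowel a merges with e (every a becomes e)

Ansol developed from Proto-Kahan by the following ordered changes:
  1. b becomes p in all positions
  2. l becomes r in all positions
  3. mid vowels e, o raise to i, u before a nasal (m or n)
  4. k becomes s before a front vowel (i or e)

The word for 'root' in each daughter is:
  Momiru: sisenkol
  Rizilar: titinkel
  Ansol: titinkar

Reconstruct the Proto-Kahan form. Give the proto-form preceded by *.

*titenkal

Position 4: Momiru has e, Rizilar has i, Ansol has i. Momiru preserves e here (none of its changes turn any other segment into e), so the proto-segment is *e.
Position 3: Momiru has s, Rizilar has t, Ansol has t. Rizilar preserves t here (none of its changes turn any other segment into t), so the proto-segment is *t.
This points to *titenkal. Verify forward in each daughter:
Momiru: *titenkal > sisenkal > sisenkol  (by palatalisation, vowel merger)
Rizilar: *titenkal
  titenkal → titinkal   [pre-nasal raising]
  titinkal → titinkel   [vowel merger]
  giving Rizilar titinkel.
Ansol: start from *titenkal.
  rule 1: no change — titenkal
  rule 2 (unconditioned shift): titenkal → titenkar
  rule 3 (pre-nasal raising): titenkar → titinkar
  rule 4: no change — titinkar
  ⇒ Ansol titinkar
Only *titenkal yields all of Momiru sisenkol, Rizilar titinkel, Ansol titinkar.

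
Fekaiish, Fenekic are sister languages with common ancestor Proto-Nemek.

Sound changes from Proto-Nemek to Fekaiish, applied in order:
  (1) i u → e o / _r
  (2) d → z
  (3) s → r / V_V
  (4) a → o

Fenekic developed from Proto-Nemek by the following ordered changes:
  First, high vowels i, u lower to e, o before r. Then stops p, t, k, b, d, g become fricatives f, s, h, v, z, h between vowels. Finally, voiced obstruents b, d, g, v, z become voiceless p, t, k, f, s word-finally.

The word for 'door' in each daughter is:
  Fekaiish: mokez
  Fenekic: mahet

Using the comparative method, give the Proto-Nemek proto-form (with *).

Position 2: Fekaiish has o, Fenekic has a. Fenekic preserves a here (none of its changes turn any other segment into a), so the proto-segment is *a.
Position 5: Fekaiish has z, Fenekic has t. Taking the neighbouring segments as reconstructed: Fekaiish z could go back to *d or *z; Fenekic t could go back to *t or *d — the one source consistent with every daughter is *d.
Continuing position by position gives *maked; check it forward:
Fekaiish: *maked > makez > mokez  (by unconditioned shift, vowel merger)
Fenekic: *maked
  maked (rule 1 does not apply)
  maked → mahed   [intervocalic lenition]
  mahed → mahet   [final devoicing]
  giving Fenekic mahet.
No other proto-form is consistent with every reflex, so the reconstruction is *maked.

*maked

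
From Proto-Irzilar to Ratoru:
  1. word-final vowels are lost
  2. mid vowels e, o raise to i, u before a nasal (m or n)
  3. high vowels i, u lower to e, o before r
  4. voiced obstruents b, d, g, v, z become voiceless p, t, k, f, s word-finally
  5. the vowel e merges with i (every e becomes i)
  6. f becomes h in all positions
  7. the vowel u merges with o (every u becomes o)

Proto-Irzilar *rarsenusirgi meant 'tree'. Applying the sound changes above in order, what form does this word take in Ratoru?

Ratoru: *rarsenusirgi > rarsenusirg > rarsinusirg > rarsinuserg > rarsinuserk > rarsinusirk > rarsinosirk  (by apocope, pre-nasal raising, pre-rhotic lowering, final devoicing, vowel merger, vowel merger)

rarsinosirk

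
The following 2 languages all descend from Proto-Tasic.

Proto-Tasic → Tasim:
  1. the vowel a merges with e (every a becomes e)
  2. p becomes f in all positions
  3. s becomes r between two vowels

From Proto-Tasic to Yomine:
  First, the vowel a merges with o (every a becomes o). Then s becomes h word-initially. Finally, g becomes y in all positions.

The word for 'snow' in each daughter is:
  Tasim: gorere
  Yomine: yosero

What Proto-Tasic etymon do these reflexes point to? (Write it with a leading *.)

*gosera

Position 1: Tasim has g, Yomine has y. Tasim preserves g here (none of its changes turn any other segment into g), so the proto-segment is *g.
Position 3: Tasim has r, Yomine has s. Yomine preserves s here (none of its changes turn any other segment into s), so the proto-segment is *s.
Verify the candidate proto-form against each daughter:
Tasim: *gosera > gosere > gorere  (by vowel merger, rhotacism)
Yomine: *gosera > gosero > yosero  (by vowel merger, unconditioned shift)
No other proto-form is consistent with every reflex, so the reconstruction is *gosera.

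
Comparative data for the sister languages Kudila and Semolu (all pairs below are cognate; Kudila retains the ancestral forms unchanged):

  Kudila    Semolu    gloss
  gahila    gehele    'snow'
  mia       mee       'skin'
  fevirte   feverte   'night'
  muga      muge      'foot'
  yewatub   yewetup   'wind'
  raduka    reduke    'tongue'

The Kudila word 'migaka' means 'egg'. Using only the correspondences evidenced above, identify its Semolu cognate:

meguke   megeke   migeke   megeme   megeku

megeke

gahila ~ gehele — Kudila i corresponds to Semolu e after a consonant, before a consonant other than r, m, n, p, b, f, v.
gahila ~ gehele, yewatub ~ yewetup — Kudila a corresponds to Semolu e after a consonant, before a consonant other than r, m, n, p, b, f, v.
gahila ~ gehele, muga ~ muge — Kudila a corresponds to Semolu e word-finally.
Applying these to Kudila 'migaka':
  migaka → megaka   (i→e after a consonant, before a consonant other than r, m, n, p, b, f, v)
  megaka → megeka   (a→e after a consonant, before a consonant other than r, m, n, p, b, f, v)
  megeka → megeke   (a→e word-finally)
So the Semolu cognate is 'megeke'.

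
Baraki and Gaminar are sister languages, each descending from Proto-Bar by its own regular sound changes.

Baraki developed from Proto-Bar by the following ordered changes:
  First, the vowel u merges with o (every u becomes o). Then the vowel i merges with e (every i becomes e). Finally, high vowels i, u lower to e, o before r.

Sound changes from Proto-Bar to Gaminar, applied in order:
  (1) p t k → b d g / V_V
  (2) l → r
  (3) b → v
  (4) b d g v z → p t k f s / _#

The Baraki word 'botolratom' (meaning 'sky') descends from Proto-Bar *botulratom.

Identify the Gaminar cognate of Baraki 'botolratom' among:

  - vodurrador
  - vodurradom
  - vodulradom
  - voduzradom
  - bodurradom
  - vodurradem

vodurradom

Gaminar: *botulratom > bodulradom > bodurradom > vodurradom  (by intervocalic voicing, unconditioned shift, unconditioned shift)
Only 'vodurradom' matches the regular Gaminar development of *botulratom.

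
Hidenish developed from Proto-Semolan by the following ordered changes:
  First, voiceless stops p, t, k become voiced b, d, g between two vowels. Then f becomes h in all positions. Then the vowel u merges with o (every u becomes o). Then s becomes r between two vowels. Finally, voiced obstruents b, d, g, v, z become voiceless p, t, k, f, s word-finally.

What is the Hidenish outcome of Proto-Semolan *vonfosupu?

vonhorobo

Hidenish: *vonfosupu > vonfosubu > vonhosubu > vonhosobo > vonhorobo  (by intervocalic voicing, unconditioned shift, vowel merger, rhotacism)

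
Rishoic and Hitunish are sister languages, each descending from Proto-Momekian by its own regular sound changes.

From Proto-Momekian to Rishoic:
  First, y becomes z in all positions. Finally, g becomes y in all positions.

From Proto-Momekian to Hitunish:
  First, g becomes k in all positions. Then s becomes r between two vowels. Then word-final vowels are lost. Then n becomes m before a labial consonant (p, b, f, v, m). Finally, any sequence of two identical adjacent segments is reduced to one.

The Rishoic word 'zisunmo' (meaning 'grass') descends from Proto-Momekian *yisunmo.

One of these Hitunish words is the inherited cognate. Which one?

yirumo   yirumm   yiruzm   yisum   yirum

Hitunish: *yisunmo
  yisunmo (rule 1 does not apply)
  yisunmo → yirunmo   [rhotacism]
  yirunmo → yirunm   [apocope]
  yirunm → yirumm   [nasal place assimilation]
  yirumm → yirum   [degemination]
  giving Hitunish yirum.
The other candidates each miss or misapply at least one Hitunish change.

yirum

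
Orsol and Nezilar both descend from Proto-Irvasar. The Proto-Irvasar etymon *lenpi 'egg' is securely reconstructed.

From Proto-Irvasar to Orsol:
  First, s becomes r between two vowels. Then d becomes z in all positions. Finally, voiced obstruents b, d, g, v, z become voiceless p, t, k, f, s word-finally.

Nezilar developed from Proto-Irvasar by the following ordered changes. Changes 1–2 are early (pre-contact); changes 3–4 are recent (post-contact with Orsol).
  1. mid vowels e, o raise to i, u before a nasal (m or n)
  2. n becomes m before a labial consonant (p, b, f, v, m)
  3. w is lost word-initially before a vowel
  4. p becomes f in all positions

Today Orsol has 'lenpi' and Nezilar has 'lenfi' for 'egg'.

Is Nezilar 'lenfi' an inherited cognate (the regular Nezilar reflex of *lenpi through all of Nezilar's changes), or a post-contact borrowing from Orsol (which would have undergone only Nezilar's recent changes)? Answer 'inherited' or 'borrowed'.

borrowed

If inherited, *lenpi would pass through all of Nezilar's changes:
Nezilar: *lenpi > linpi > limpi > limfi  (by pre-nasal raising, nasal place assimilation, unconditioned shift)
If borrowed from Orsol 'lenpi' after the early changes, it would undergo only the recent ones:
  rule 3 (glide loss): no change (lenpi)
  rule 4 (unconditioned shift): lenpi → lenfi
  ⇒ as a loan: lenfi
Nezilar 'lenfi' matches the loan outcome 'lenfi', not the inherited 'limfi' — it skipped the early Nezilar changes, so it was borrowed from Orsol.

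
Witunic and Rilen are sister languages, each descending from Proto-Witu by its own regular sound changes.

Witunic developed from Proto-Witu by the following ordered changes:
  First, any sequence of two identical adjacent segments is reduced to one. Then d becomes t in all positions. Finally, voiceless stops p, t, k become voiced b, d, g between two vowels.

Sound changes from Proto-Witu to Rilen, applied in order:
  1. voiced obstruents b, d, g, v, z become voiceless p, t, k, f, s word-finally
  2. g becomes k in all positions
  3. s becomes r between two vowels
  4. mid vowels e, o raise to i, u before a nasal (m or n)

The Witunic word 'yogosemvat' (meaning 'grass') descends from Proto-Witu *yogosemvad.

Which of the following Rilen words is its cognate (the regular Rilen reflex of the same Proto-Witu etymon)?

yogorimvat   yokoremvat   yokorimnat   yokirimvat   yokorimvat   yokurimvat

Rilen: start from *yogosemvad.
  rule 1 (final devoicing): yogosemvad → yogosemvat
  rule 2 (unconditioned shift): yogosemvat → yokosemvat
  rule 3 (rhotacism): yokosemvat → yokoremvat
  rule 4 (pre-nasal raising): yokoremvat → yokorimvat
  ⇒ Rilen yokorimvat
The other candidates each miss or misapply at least one Rilen change.

yokorimvat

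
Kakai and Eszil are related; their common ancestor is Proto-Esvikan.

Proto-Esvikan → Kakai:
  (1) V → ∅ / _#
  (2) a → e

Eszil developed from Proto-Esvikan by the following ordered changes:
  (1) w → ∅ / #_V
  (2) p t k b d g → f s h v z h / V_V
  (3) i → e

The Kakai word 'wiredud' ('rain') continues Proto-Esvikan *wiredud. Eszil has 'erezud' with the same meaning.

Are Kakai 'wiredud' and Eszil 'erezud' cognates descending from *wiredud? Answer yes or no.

yes

Derive the expected Eszil reflex of *wiredud:
Eszil: *wiredud
  wiredud → iredud   [glide loss]
  iredud → irezud   [intervocalic lenition]
  irezud → erezud   [vowel merger]
  giving Eszil erezud.
Eszil 'erezud' matches the regular reflex exactly, so the pair is cognate.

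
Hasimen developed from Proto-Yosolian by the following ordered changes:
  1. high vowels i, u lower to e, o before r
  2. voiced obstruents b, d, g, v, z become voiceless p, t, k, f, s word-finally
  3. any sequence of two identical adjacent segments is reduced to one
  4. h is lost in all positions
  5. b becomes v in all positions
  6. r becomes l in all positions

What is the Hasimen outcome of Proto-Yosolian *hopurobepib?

opolovepip

Hasimen: start from *hopurobepib.
  rule 1 (pre-rhotic lowering): hopurobepib → hoporobepib
  rule 2 (final devoicing): hoporobepib → hoporobepip
  rule 3: no change — hoporobepip
  rule 4 (h-loss): hoporobepip → oporobepip
  rule 5 (unconditioned shift): oporobepip → oporovepip
  rule 6 (unconditioned shift): oporovepip → opolovepip
  ⇒ Hasimen opolovepip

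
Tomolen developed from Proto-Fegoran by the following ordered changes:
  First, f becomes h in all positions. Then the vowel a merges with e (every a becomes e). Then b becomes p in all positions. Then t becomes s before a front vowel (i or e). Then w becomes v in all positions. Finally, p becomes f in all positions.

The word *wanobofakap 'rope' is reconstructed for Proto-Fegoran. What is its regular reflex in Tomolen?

Tomolen: start from *wanobofakap.
  rule 1 (unconditioned shift): wanobofakap → wanobohakap
  rule 2 (vowel merger): wanobohakap → wenobohekep
  rule 3 (unconditioned shift): wenobohekep → wenopohekep
  rule 4: no change — wenopohekep
  rule 5 (unconditioned shift): wenopohekep → venopohekep
  rule 6 (unconditioned shift): venopohekep → venofohekef
  ⇒ Tomolen venofohekef

venofohekef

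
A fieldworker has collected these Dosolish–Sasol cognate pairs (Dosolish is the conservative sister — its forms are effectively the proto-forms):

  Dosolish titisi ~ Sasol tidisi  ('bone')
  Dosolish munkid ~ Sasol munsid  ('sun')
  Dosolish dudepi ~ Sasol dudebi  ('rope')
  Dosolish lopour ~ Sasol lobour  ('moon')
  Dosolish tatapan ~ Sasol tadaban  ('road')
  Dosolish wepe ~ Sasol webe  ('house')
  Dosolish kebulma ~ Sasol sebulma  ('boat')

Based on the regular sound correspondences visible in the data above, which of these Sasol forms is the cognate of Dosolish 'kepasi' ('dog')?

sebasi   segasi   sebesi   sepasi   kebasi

kebulma ~ sebulma — Dosolish k corresponds to Sasol s word-initially before a front vowel.
tatapan ~ tadaban — Dosolish p corresponds to Sasol b between vowels (before a back vowel).
Applying these to Dosolish 'kepasi':
  kepasi → sepasi   (k→s word-initially before a front vowel)
  sepasi → sebasi   (p→b between vowels (before a back vowel))
So the Sasol cognate is 'sebasi'.

sebasi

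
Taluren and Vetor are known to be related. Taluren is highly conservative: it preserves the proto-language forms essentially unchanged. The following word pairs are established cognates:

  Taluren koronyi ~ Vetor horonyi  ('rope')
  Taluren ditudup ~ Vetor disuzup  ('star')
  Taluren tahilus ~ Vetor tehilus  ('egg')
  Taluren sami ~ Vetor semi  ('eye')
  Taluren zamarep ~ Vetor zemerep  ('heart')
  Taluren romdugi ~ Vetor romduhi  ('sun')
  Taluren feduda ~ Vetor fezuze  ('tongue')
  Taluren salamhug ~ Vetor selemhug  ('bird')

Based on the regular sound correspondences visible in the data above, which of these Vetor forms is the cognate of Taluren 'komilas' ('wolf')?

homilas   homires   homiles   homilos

koronyi ~ horonyi — Taluren k corresponds to Vetor h word-initially before a back vowel.
tahilus ~ tehilus, salamhug ~ selemhug — Taluren a corresponds to Vetor e after a consonant, before a consonant other than r, m, n, p, b, f, v.
Applying these to Taluren 'komilas':
  komilas → homilas   (k→h word-initially before a back vowel)
  homilas → homiles   (a→e after a consonant, before a consonant other than r, m, n, p, b, f, v)
So the Vetor cognate is 'homiles'.

homiles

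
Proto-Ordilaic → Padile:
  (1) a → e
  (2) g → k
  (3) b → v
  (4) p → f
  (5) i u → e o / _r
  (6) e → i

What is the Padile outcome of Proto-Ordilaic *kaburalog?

kivorilok

Padile: start from *kaburalog.
  rule 1 (vowel merger): kaburalog → keburelog
  rule 2 (unconditioned shift): keburelog → keburelok
  rule 3 (unconditioned shift): keburelok → kevurelok
  rule 4: no change — kevurelok
  rule 5 (pre-rhotic lowering): kevurelok → kevorelok
  rule 6 (vowel merger): kevorelok → kivorilok
  ⇒ Padile kivorilok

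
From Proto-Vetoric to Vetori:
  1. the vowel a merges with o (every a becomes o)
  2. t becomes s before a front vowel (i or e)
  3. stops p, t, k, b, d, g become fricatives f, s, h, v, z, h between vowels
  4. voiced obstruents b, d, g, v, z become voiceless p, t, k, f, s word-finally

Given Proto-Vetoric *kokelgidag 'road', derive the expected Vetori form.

kohelgizok

Vetori: *kokelgidag
  kokelgidag → kokelgidog   [vowel merger]
  kokelgidog (rule 2 does not apply)
  kokelgidog → kohelgizog   [intervocalic lenition]
  kohelgizog → kohelgizok   [final devoicing]
  giving Vetori kohelgizok.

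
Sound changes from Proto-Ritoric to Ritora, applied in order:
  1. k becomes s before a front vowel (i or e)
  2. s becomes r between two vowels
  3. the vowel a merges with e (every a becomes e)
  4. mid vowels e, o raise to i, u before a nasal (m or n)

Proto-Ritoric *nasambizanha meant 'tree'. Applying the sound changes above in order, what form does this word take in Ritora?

Ritora: *nasambizanha > narambizanha > nerembizenhe > nerimbizinhe  (by rhotacism, vowel merger, pre-nasal raising)

nerimbizinhe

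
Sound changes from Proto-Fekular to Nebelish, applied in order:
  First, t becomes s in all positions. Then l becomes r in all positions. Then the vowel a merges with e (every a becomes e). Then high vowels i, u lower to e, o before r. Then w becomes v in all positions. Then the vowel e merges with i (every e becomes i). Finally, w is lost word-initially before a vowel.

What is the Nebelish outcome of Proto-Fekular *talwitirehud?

Nebelish: start from *talwitirehud.
  rule 1 (unconditioned shift): talwitirehud → salwisirehud
  rule 2 (unconditioned shift): salwisirehud → sarwisirehud
  rule 3 (vowel merger): sarwisirehud → serwisirehud
  rule 4 (pre-rhotic lowering): serwisirehud → serwiserehud
  rule 5 (unconditioned shift): serwiserehud → serviserehud
  rule 6 (vowel merger): serviserehud → sirvisirihud
  rule 7: no change — sirvisirihud
  ⇒ Nebelish sirvisirihud

sirvisirihud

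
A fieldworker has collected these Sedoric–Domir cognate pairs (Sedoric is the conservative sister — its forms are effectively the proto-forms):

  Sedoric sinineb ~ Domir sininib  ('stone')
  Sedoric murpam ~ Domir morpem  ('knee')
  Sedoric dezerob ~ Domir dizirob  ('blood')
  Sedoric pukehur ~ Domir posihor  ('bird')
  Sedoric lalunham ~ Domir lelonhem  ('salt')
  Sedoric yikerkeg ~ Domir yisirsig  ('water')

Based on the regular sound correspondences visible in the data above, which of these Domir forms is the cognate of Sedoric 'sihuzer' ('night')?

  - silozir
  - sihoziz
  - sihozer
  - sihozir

sihozir

pukehur ~ posihor — Sedoric u corresponds to Domir o after a consonant, before a consonant other than r, m, n, p, b, f, v.
dezerob ~ dizirob, yikerkeg ~ yisirsig — Sedoric e corresponds to Domir i after a consonant, before r.
Applying these to Sedoric 'sihuzer':
  sihuzer → sihozer   (u→o after a consonant, before a consonant other than r, m, n, p, b, f, v)
  sihozer → sihozir   (e→i after a consonant, before r)
So the Domir cognate is 'sihozir'.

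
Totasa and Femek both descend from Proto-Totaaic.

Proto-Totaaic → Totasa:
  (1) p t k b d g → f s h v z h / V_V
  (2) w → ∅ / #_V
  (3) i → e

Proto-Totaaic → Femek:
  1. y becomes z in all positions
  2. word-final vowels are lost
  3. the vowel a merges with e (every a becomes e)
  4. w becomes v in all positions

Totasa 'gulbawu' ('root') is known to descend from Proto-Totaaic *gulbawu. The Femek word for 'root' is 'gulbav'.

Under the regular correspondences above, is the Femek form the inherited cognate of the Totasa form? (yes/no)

no

Derive the expected Femek reflex of *gulbawu:
Femek: *gulbawu
  gulbawu (rule 1 does not apply)
  gulbawu → gulbaw   [apocope]
  gulbaw → gulbew   [vowel merger]
  gulbew → gulbev   [unconditioned shift]
  giving Femek gulbev.
The regular Femek reflex would be 'gulbev', but the attested form is 'gulbav'. The correspondence is irregular, so they are not cognates (the Femek form has a different source).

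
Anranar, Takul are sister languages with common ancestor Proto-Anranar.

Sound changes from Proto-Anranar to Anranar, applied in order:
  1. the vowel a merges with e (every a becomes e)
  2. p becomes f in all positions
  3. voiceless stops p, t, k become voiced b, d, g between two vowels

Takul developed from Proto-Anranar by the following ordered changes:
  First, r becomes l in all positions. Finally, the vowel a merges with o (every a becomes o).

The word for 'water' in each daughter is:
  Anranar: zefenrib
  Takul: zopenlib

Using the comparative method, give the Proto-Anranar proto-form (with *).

*zapenrib

Position 6: Anranar has r, Takul has l. Anranar preserves r here (none of its changes turn any other segment into r), so the proto-segment is *r.
Position 2: Anranar has e, Takul has o. Taking the neighbouring segments as reconstructed: Anranar e could go back to *a or *e; Takul o could go back to *a or *o — the one source consistent with every daughter is *a.
This points to *zapenrib. Verify forward in each daughter:
Anranar: *zapenrib
  zapenrib → zepenrib   [vowel merger]
  zepenrib → zefenrib   [unconditioned shift]
  zefenrib (rule 3 does not apply)
  giving Anranar zefenrib.
Takul: start from *zapenrib.
  rule 1 (unconditioned shift): zapenrib → zapenlib
  rule 2 (vowel merger): zapenlib → zopenlib
  ⇒ Takul zopenlib
Only *zapenrib yields all of Anranar zefenrib, Takul zopenlib.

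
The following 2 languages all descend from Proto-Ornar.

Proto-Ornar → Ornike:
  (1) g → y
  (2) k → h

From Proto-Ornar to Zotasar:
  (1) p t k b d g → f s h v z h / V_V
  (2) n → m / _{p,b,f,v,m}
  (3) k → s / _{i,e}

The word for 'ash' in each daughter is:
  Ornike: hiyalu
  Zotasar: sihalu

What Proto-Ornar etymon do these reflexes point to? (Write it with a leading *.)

*kigalu

Position 3: Ornike has y, Zotasar has h. Taking the neighbouring segments as reconstructed: Ornike y could go back to *g or *y; Zotasar h could go back to *k or *g or *h — the one source consistent with every daughter is *g.
Position 1: Ornike has h, Zotasar has s. Taking the neighbouring segments as reconstructed: Ornike h could go back to *k or *h; Zotasar s could go back to *k or *s — the one source consistent with every daughter is *k.
The remaining positions agree across the daughters. Check the candidate against every language:
Ornike: *kigalu > kiyalu > hiyalu  (by unconditioned shift, unconditioned shift)
Zotasar: *kigalu
  kigalu → kihalu   [intervocalic lenition]
  kihalu (rule 2 does not apply)
  kihalu → sihalu   [palatalisation]
  giving Zotasar sihalu.
Only *kigalu yields all of Ornike hiyalu, Zotasar sihalu.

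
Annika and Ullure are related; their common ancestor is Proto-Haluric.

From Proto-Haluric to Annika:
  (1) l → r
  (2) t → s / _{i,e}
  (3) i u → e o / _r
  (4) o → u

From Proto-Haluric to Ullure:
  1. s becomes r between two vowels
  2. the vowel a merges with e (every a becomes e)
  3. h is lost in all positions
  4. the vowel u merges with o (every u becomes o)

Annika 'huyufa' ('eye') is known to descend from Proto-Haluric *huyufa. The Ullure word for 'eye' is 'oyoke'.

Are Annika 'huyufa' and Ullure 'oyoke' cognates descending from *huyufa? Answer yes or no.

no

Derive the expected Ullure reflex of *huyufa:
Ullure: *huyufa > huyufe > uyufe > oyofe  (by vowel merger, h-loss, vowel merger)
The regular Ullure reflex would be 'oyofe', but the attested form is 'oyoke'. The correspondence is irregular, so they are not cognates (the Ullure form has a different source).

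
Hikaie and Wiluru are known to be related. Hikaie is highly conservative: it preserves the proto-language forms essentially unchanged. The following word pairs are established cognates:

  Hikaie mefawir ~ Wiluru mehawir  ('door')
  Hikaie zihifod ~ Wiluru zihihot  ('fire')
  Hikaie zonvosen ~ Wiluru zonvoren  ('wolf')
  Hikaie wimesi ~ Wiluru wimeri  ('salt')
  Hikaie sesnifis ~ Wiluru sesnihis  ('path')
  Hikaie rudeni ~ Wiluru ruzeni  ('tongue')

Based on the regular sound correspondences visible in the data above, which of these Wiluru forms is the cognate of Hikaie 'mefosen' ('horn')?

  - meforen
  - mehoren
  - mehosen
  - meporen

zihifod ~ zihihot — Hikaie f corresponds to Wiluru h between vowels (before a back vowel).
zonvosen ~ zonvoren — Hikaie s corresponds to Wiluru r between vowels (before a front vowel).
Applying these to Hikaie 'mefosen':
  mefosen → mehosen   (f→h between vowels (before a back vowel))
  mehosen → mehoren   (s→r between vowels (before a front vowel))
So the Wiluru cognate is 'mehoren'.

mehoren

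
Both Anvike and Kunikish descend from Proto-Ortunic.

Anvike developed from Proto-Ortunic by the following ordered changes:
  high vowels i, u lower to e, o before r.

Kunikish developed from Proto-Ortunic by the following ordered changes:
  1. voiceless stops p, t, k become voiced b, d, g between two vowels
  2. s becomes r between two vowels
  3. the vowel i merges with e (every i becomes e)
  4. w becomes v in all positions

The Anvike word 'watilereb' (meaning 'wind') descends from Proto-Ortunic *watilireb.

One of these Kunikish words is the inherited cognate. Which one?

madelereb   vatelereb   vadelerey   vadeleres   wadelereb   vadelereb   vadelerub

vadelereb

Kunikish: *watilireb
  watilireb → wadilireb   [intervocalic voicing]
  wadilireb (rule 2 does not apply)
  wadilireb → wadelereb   [vowel merger]
  wadelereb → vadelereb   [unconditioned shift]
  giving Kunikish vadelereb.
Only 'vadelereb' matches the regular Kunikish development of *watilireb.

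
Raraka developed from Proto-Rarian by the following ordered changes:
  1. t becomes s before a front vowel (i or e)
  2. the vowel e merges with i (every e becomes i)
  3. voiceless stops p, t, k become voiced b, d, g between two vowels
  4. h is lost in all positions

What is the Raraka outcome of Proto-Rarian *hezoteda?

izosida

Raraka: *hezoteda
  hezoteda → hezoseda   [palatalisation]
  hezoseda → hizosida   [vowel merger]
  hizosida (rule 3 does not apply)
  hizosida → izosida   [h-loss]
  giving Raraka izosida.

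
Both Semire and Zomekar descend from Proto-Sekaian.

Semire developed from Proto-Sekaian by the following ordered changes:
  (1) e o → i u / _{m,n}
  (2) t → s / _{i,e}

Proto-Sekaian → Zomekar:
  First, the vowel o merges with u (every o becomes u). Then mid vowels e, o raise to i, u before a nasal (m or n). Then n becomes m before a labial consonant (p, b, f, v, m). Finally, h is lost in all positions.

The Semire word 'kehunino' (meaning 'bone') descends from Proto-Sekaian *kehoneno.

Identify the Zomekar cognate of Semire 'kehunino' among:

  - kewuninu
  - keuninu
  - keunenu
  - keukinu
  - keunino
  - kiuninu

keuninu

Zomekar: *kehoneno > kehunenu > kehuninu > keuninu  (by vowel merger, pre-nasal raising, h-loss)
The other candidates each miss or misapply at least one Zomekar change.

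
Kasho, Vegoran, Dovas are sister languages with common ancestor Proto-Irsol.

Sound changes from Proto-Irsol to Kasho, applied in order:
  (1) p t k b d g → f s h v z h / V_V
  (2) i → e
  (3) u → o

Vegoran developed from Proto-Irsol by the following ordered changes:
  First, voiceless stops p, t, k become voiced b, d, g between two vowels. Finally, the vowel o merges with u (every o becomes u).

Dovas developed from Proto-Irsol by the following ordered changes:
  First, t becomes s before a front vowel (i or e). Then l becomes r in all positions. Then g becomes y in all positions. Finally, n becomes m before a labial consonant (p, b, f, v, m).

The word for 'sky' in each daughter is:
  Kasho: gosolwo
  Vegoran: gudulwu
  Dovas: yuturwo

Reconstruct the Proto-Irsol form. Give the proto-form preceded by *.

*gutulwo

Position 2: Kasho has o, Vegoran has u, Dovas has u. Dovas preserves u here (none of its changes turn any other segment into u), so the proto-segment is *u.
Position 3: Kasho has s, Vegoran has d, Dovas has t. Dovas preserves t here (none of its changes turn any other segment into t), so the proto-segment is *t.
Position 5: Kasho has l, Vegoran has l, Dovas has r. Kasho preserves l here (none of its changes turn any other segment into l), so the proto-segment is *l.
This points to *gutulwo. Verify forward in each daughter:
Kasho: start from *gutulwo.
  rule 1 (intervocalic lenition): gutulwo → gusulwo
  rule 2: no change — gusulwo
  rule 3 (vowel merger): gusulwo → gosolwo
  ⇒ Kasho gosolwo
Vegoran: start from *gutulwo.
  rule 1 (intervocalic voicing): gutulwo → gudulwo
  rule 2 (vowel merger): gudulwo → gudulwu
  ⇒ Vegoran gudulwu
Dovas: start from *gutulwo.
  rule 1: no change — gutulwo
  rule 2 (unconditioned shift): gutulwo → guturwo
  rule 3 (unconditioned shift): guturwo → yuturwo
  rule 4: no change — yuturwo
  ⇒ Dovas yuturwo
*gutulwo is the unique common source.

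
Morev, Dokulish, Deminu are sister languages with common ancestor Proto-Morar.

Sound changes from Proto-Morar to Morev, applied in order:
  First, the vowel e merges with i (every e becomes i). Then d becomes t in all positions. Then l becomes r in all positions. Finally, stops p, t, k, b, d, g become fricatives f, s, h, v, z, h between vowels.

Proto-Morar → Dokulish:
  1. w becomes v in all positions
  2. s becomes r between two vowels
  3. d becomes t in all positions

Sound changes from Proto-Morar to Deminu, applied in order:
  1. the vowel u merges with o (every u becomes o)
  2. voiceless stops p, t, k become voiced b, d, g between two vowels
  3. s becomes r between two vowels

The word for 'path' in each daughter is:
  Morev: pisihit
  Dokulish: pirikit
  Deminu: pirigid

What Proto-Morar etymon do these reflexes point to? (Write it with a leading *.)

Position 5: Morev has h, Dokulish has k, Deminu has g. Dokulish preserves k here (none of its changes turn any other segment into k), so the proto-segment is *k.
Position 7: Morev has t, Dokulish has t, Deminu has d. Taking the neighbouring segments as reconstructed: Morev t could go back to *t or *d; Dokulish t could go back to *t or *d; Deminu d can only go back to *d — the one source consistent with every daughter is *d.
Position 3: Morev has s, Dokulish has r, Deminu has r. Taking the neighbouring segments as reconstructed: Morev s could go back to *t or *d or *s; Dokulish r could go back to *s or *r; Deminu r could go back to *s or *r — the one source consistent with every daughter is *s.
The remaining positions agree across the daughters. Check the candidate against every language:
Morev: *pisikid
  pisikid (rule 1 does not apply)
  pisikid → pisikit   [unconditioned shift]
  pisikit (rule 3 does not apply)
  pisikit → pisihit   [intervocalic lenition]
  giving Morev pisihit.
Dokulish: *pisikid > pirikid > pirikit  (by rhotacism, unconditioned shift)
Deminu: start from *pisikid.
  rule 1: no change — pisikid
  rule 2 (intervocalic voicing): pisikid → pisigid
  rule 3 (rhotacism): pisigid → pirigid
  ⇒ Deminu pirigid
No other proto-form is consistent with every reflex, so the reconstruction is *pisikid.

*pisikid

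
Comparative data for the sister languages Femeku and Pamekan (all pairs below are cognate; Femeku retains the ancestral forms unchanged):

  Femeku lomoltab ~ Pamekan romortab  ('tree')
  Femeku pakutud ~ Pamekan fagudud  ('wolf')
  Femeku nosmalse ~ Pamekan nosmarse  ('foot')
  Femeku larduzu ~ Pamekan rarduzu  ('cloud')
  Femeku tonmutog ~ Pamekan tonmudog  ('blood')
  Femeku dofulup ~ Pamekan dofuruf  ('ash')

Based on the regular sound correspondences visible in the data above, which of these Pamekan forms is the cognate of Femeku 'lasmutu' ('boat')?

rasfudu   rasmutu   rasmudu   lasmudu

larduzu ~ rarduzu — Femeku l corresponds to Pamekan r word-initially before a back vowel.
pakutud ~ fagudud — Femeku t corresponds to Pamekan d between vowels (before a back vowel).
Applying these to Femeku 'lasmutu':
  lasmutu → rasmutu   (l→r word-initially before a back vowel)
  rasmutu → rasmudu   (t→d between vowels (before a back vowel))
So the Pamekan cognate is 'rasmudu'.

rasmudu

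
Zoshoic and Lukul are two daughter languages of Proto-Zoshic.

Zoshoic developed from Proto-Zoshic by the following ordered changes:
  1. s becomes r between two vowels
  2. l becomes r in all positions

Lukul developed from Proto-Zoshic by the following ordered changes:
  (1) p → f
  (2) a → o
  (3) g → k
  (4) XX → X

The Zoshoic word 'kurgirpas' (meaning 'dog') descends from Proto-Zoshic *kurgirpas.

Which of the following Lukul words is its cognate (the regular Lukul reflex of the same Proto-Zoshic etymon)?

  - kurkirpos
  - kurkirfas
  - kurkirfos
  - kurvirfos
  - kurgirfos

kurkirfos

Lukul: *kurgirpas > kurgirfas > kurgirfos > kurkirfos  (by unconditioned shift, vowel merger, unconditioned shift)
Only 'kurkirfos' matches the regular Lukul development of *kurgirpas.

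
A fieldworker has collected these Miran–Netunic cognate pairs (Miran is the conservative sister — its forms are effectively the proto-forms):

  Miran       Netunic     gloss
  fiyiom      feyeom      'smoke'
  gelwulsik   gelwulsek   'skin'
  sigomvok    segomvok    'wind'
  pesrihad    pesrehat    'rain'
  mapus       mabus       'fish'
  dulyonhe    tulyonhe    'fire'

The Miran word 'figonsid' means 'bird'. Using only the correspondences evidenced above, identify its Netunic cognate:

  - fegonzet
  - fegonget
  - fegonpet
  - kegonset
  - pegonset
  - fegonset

fiyiom ~ feyeom, gelwulsik ~ gelwulsek — Miran i corresponds to Netunic e after a consonant, before a consonant other than r, m, n, p, b, f, v.
pesrihad ~ pesrehat — Miran d corresponds to Netunic t word-finally.
Applying these to Miran 'figonsid':
  figonsid → fegonsid   (i→e after a consonant, before a consonant other than r, m, n, p, b, f, v)
  fegonsid → fegonsed   (i→e after a consonant, before a consonant other than r, m, n, p, b, f, v)
  fegonsed → fegonset   (d→t word-finally)
So the Netunic cognate is 'fegonset'.

fegonset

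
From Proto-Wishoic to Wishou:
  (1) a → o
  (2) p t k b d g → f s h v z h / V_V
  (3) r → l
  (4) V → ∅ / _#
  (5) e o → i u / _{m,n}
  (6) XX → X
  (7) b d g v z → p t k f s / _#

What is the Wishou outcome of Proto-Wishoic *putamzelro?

pusumzel

Wishou: start from *putamzelro.
  rule 1 (vowel merger): putamzelro → putomzelro
  rule 2 (intervocalic lenition): putomzelro → pusomzelro
  rule 3 (unconditioned shift): pusomzelro → pusomzello
  rule 4 (apocope): pusomzello → pusomzell
  rule 5 (pre-nasal raising): pusomzell → pusumzell
  rule 6 (degemination): pusumzell → pusumzel
  rule 7: no change — pusumzel
  ⇒ Wishou pusumzel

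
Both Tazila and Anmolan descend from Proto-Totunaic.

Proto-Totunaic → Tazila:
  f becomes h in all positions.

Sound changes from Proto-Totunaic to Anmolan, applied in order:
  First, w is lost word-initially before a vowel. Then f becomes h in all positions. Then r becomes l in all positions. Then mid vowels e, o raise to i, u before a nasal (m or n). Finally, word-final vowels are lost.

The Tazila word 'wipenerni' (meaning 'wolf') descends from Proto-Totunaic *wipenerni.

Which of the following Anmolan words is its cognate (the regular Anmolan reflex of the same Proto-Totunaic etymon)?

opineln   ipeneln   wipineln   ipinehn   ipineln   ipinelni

Anmolan: *wipenerni
  wipenerni → ipenerni   [glide loss]
  ipenerni (rule 2 does not apply)
  ipenerni → ipenelni   [unconditioned shift]
  ipenelni → ipinelni   [pre-nasal raising]
  ipinelni → ipineln   [apocope]
  giving Anmolan ipineln.
The other candidates each miss or misapply at least one Anmolan change.

ipineln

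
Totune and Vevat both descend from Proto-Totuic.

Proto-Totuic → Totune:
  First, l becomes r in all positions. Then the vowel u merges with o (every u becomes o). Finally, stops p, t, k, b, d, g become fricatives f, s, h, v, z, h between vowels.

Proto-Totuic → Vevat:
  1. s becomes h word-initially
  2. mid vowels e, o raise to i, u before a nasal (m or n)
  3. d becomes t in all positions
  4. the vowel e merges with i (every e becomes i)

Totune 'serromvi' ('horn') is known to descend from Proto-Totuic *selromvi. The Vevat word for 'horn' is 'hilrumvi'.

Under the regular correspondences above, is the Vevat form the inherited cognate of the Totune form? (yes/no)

Derive the expected Vevat reflex of *selromvi:
Vevat: *selromvi
  selromvi → helromvi   [debuccalisation]
  helromvi → helrumvi   [pre-nasal raising]
  helrumvi (rule 3 does not apply)
  helrumvi → hilrumvi   [vowel merger]
  giving Vevat hilrumvi.
Vevat 'hilrumvi' matches the regular reflex exactly, so the pair is cognate.

yes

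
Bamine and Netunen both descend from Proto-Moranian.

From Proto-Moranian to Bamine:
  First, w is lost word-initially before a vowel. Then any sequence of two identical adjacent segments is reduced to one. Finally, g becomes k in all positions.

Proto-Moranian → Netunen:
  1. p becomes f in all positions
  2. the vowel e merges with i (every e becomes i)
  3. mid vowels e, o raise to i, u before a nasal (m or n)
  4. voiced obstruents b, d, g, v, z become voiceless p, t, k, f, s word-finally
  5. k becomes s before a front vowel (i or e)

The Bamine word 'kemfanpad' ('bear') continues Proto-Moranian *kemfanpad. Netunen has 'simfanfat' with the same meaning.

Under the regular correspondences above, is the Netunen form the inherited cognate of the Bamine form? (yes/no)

Derive the expected Netunen reflex of *kemfanpad:
Netunen: *kemfanpad > kemfanfad > kimfanfad > kimfanfat > simfanfat  (by unconditioned shift, vowel merger, final devoicing, palatalisation)
Netunen 'simfanfat' matches the regular reflex exactly, so the pair is cognate.

yes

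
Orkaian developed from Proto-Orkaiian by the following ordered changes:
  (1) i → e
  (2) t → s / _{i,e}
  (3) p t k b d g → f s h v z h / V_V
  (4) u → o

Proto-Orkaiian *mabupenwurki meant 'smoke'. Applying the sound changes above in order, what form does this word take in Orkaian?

mavofenworke

Orkaian: start from *mabupenwurki.
  rule 1 (vowel merger): mabupenwurki → mabupenwurke
  rule 2: no change — mabupenwurke
  rule 3 (intervocalic lenition): mabupenwurke → mavufenwurke
  rule 4 (vowel merger): mavufenwurke → mavofenworke
  ⇒ Orkaian mavofenworke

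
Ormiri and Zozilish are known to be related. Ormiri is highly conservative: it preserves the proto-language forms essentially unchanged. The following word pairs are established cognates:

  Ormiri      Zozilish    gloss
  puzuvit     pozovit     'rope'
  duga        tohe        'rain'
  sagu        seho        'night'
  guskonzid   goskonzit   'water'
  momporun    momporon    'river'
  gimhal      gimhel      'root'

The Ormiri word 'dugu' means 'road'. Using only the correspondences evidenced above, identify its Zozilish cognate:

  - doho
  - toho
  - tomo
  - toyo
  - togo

toho

duga ~ tohe — Ormiri d corresponds to Zozilish t word-initially before a back vowel.
puzuvit ~ pozovit, duga ~ tohe — Ormiri u corresponds to Zozilish o after a consonant, before a consonant other than r, m, n, p, b, f, v.
sagu ~ seho — Ormiri g corresponds to Zozilish h between vowels (before a back vowel).
sagu ~ seho — Ormiri u corresponds to Zozilish o word-finally.
Applying these to Ormiri 'dugu':
  dugu → tugu   (d→t word-initially before a back vowel)
  tugu → togu   (u→o after a consonant, before a consonant other than r, m, n, p, b, f, v)
  togu → tohu   (g→h between vowels (before a back vowel))
  tohu → toho   (u→o word-finally)
So the Zozilish cognate is 'toho'.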